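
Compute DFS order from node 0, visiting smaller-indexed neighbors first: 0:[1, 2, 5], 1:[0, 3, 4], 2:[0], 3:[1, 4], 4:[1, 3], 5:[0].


DFS stack-based: start with [0]
Visit order: [0, 1, 3, 4, 2, 5]


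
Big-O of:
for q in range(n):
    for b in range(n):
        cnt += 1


Per nesting level: O(n) * O(n) = O(n^2)
Complexity: O(n^2)


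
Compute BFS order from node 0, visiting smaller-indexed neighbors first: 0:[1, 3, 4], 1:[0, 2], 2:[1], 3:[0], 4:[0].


BFS queue: start with [0]
Visit order: [0, 1, 3, 4, 2]


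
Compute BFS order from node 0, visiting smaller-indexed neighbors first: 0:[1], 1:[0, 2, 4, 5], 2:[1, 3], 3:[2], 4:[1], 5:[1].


BFS queue: start with [0]
Visit order: [0, 1, 2, 4, 5, 3]


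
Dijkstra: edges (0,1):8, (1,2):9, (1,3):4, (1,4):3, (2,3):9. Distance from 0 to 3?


Dijkstra from 0:
Distances: {0: 0, 1: 8, 2: 17, 3: 12, 4: 11}
Shortest distance to 3 = 12, path = [0, 1, 3]


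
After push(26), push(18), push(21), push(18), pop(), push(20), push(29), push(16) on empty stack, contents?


push(26) -> [26]
push(18) -> [26, 18]
push(21) -> [26, 18, 21]
push(18) -> [26, 18, 21, 18]
pop() returns 18 -> [26, 18, 21]
push(20) -> [26, 18, 21, 20]
push(29) -> [26, 18, 21, 20, 29]
push(16) -> [26, 18, 21, 20, 29, 16]
Final stack (bottom to top): [26, 18, 21, 20, 29, 16]


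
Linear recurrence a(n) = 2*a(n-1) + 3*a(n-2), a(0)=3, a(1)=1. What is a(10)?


Build bottom-up:
...a(8)=6563, a(9)=19681, a(10)=2*19681+3*6563=59051


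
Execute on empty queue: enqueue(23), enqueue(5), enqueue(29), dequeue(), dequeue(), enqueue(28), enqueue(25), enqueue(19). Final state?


enqueue(23) -> [23]
enqueue(5) -> [23, 5]
enqueue(29) -> [23, 5, 29]
dequeue() returns 23 -> [5, 29]
dequeue() returns 5 -> [29]
enqueue(28) -> [29, 28]
enqueue(25) -> [29, 28, 25]
enqueue(19) -> [29, 28, 25, 19]
Final queue (front to back): [29, 28, 25, 19]


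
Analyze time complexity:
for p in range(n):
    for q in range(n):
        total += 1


Per nesting level: O(n) * O(n) = O(n^2)
Complexity: O(n^2)


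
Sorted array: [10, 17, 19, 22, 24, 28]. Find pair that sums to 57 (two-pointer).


Two pointers: lo=0, hi=5
No pair sums to 57


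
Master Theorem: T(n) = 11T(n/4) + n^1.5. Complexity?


a=11, b=4, c=1.5. log_4(11)=1.730 > c=1.5. Case 1: O(n^log_b(a)) = O(n^1.730)
Complexity: O(n^1.730)


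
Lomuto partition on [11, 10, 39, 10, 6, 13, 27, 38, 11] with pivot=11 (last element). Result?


Elements <= 11 go left of pivot.
Result: [11, 10, 10, 6, 11, 13, 27, 38, 39], pivot at index 4


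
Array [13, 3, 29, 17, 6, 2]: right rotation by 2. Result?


Right rotate by 2: [6, 2, 13, 3, 29, 17]


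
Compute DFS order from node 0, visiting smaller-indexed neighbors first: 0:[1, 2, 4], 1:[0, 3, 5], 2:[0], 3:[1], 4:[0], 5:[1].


DFS stack-based: start with [0]
Visit order: [0, 1, 3, 5, 2, 4]


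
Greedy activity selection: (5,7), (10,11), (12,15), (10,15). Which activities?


Greedy: pick earliest-ending, then skip overlaps.
Selected (3 activities): [(5, 7), (10, 11), (12, 15)]


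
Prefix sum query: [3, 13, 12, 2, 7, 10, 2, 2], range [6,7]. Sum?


Prefix sums: [0, 3, 16, 28, 30, 37, 47, 49, 51]
Sum[6..7] = prefix[8] - prefix[6] = 51 - 47 = 4


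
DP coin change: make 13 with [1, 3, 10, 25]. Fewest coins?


dp[0]=0; dp[i]=1+min(dp[i-c] for c in coins)
...dp[8]=4, dp[9]=3, dp[10]=1, dp[11]=2, dp[12]=3, dp[13]=2
Minimum coins for 13 = 2


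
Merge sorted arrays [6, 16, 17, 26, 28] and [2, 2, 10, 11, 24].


Compare heads, take smaller each step.
Merged: [2, 2, 6, 10, 11, 16, 17, 24, 26, 28]


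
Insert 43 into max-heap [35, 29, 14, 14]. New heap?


Append 43: [35, 29, 14, 14, 43]
Bubble up: swap idx 4(43) with idx 1(29); swap idx 1(43) with idx 0(35)
Result: [43, 35, 14, 14, 29]


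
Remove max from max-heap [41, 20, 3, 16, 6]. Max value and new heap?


Max = 41
Replace root with last, heapify down
Resulting heap: [20, 16, 3, 6]


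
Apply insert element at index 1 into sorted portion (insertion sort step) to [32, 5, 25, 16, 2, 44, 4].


After one pass: [5, 32, 25, 16, 2, 44, 4]


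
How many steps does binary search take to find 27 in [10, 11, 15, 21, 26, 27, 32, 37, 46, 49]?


Search for 27:
[0,9] mid=4 arr[4]=26
[5,9] mid=7 arr[7]=37
[5,6] mid=5 arr[5]=27
Total: 3 comparisons


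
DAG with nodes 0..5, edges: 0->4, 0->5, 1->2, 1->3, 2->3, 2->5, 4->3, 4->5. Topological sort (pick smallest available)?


Kahn's algorithm, process smallest node first
Order: [0, 1, 2, 4, 3, 5]


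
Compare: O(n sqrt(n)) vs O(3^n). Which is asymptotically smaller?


n^1.5 grows slower than exponential (base 3)
O(n sqrt(n)) is asymptotically smaller; O(3^n) grows faster


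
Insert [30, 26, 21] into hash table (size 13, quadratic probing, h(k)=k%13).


Insertions: 30->slot 4; 26->slot 0; 21->slot 8
Table: [26, None, None, None, 30, None, None, None, 21, None, None, None, None]


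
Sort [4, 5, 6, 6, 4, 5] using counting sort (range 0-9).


Count array: [0, 0, 0, 0, 2, 2, 2, 0, 0, 0]
Reconstruct: [4, 4, 5, 5, 6, 6]


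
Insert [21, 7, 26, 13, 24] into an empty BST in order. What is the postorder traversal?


Root = 21; build tree by BST insertion.
Postorder traversal: [13, 7, 24, 26, 21]


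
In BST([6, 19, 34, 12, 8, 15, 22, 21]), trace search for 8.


BST root = 6
Search for 8: compare at each node
Path: [6, 19, 12, 8]


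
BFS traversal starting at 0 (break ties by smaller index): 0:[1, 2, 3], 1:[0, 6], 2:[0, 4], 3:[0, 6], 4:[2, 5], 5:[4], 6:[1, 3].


BFS queue: start with [0]
Visit order: [0, 1, 2, 3, 6, 4, 5]


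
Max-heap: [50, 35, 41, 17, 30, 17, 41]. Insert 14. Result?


Append 14: [50, 35, 41, 17, 30, 17, 41, 14]
Bubble up: no swaps needed
Result: [50, 35, 41, 17, 30, 17, 41, 14]


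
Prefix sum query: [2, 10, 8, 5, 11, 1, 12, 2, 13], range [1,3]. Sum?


Prefix sums: [0, 2, 12, 20, 25, 36, 37, 49, 51, 64]
Sum[1..3] = prefix[4] - prefix[1] = 25 - 2 = 23


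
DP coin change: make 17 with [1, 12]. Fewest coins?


dp[0]=0; dp[i]=1+min(dp[i-c] for c in coins)
...dp[12]=1, dp[13]=2, dp[14]=3, dp[15]=4, dp[16]=5, dp[17]=6
Minimum coins for 17 = 6


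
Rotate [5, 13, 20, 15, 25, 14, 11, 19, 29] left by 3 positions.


Left rotate by 3: [15, 25, 14, 11, 19, 29, 5, 13, 20]


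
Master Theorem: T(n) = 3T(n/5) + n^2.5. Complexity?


a=3, b=5, c=2.5. log_5(3)=0.683 < c=2.5. Case 3: O(n^c) = O(n^2.500)
Complexity: O(n^2.500)


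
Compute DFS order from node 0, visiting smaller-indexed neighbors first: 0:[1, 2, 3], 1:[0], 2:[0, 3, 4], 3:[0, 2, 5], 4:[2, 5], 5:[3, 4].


DFS stack-based: start with [0]
Visit order: [0, 1, 2, 3, 5, 4]


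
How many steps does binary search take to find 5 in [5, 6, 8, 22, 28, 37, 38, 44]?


Search for 5:
[0,7] mid=3 arr[3]=22
[0,2] mid=1 arr[1]=6
[0,0] mid=0 arr[0]=5
Total: 3 comparisons


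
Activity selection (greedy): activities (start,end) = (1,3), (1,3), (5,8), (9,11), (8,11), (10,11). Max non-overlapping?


Greedy: pick earliest-ending, then skip overlaps.
Selected (3 activities): [(1, 3), (5, 8), (9, 11)]


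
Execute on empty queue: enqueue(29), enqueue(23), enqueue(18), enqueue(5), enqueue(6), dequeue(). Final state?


enqueue(29) -> [29]
enqueue(23) -> [29, 23]
enqueue(18) -> [29, 23, 18]
enqueue(5) -> [29, 23, 18, 5]
enqueue(6) -> [29, 23, 18, 5, 6]
dequeue() returns 29 -> [23, 18, 5, 6]
Final queue (front to back): [23, 18, 5, 6]


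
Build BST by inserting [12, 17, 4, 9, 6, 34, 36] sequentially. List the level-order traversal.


Root = 12; build tree by BST insertion.
Level-Order traversal: [12, 4, 17, 9, 34, 6, 36]


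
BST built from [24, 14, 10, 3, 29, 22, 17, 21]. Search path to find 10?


BST root = 24
Search for 10: compare at each node
Path: [24, 14, 10]


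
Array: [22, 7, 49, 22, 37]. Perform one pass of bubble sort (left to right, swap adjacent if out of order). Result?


After one pass: [7, 22, 22, 37, 49]


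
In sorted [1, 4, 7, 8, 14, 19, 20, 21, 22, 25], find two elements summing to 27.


Two pointers: lo=0, hi=9
Found pair: (7, 20) summing to 27


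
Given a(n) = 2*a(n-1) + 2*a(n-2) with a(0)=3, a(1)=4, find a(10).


Build bottom-up:
...a(8)=5552, a(9)=15168, a(10)=2*15168+2*5552=41440


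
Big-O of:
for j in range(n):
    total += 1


Per nesting level: O(n) = O(n)
Complexity: O(n)


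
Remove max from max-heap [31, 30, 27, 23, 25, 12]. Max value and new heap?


Max = 31
Replace root with last, heapify down
Resulting heap: [30, 25, 27, 23, 12]


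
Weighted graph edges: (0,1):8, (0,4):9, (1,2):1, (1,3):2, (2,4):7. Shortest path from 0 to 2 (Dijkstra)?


Dijkstra from 0:
Distances: {0: 0, 1: 8, 2: 9, 3: 10, 4: 9}
Shortest distance to 2 = 9, path = [0, 1, 2]


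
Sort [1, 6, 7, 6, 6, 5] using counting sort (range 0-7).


Count array: [0, 1, 0, 0, 0, 1, 3, 1]
Reconstruct: [1, 5, 6, 6, 6, 7]


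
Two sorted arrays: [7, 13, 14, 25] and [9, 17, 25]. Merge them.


Compare heads, take smaller each step.
Merged: [7, 9, 13, 14, 17, 25, 25]


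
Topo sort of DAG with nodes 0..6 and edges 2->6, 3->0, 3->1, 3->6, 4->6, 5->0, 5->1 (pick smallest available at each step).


Kahn's algorithm, process smallest node first
Order: [2, 3, 4, 5, 0, 1, 6]


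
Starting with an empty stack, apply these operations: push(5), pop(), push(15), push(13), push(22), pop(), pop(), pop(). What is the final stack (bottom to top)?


push(5) -> [5]
pop() returns 5 -> []
push(15) -> [15]
push(13) -> [15, 13]
push(22) -> [15, 13, 22]
pop() returns 22 -> [15, 13]
pop() returns 13 -> [15]
pop() returns 15 -> []
Final stack (bottom to top): []


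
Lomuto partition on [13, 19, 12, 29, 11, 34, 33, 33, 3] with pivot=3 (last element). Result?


Elements <= 3 go left of pivot.
Result: [3, 19, 12, 29, 11, 34, 33, 33, 13], pivot at index 0


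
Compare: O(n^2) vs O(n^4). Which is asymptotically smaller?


quadratic grows slower than quartic
O(n^2) is asymptotically smaller; O(n^4) grows faster


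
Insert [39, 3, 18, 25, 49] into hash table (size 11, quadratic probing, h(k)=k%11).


Insertions: 39->slot 6; 3->slot 3; 18->slot 7; 25->slot 4; 49->slot 5
Table: [None, None, None, 3, 25, 49, 39, 18, None, None, None]


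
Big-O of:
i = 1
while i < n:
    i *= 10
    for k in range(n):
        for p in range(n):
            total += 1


Per nesting level: O(log n) * O(n) * O(n) = O(n^2 log n)
Complexity: O(n^2 log n)


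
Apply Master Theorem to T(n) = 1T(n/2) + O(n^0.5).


a=1, b=2, c=0.5. log_2(1)=0 < c=0.5. Case 3: O(n^c) = O(sqrt(n))
Complexity: O(sqrt(n))


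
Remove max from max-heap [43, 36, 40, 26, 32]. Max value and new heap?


Max = 43
Replace root with last, heapify down
Resulting heap: [40, 36, 32, 26]


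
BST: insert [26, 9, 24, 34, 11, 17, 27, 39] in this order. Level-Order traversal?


Root = 26; build tree by BST insertion.
Level-Order traversal: [26, 9, 34, 24, 27, 39, 11, 17]


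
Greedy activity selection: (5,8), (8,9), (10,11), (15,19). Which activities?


Greedy: pick earliest-ending, then skip overlaps.
Selected (4 activities): [(5, 8), (8, 9), (10, 11), (15, 19)]


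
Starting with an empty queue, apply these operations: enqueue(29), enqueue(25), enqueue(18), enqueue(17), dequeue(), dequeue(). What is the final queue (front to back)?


enqueue(29) -> [29]
enqueue(25) -> [29, 25]
enqueue(18) -> [29, 25, 18]
enqueue(17) -> [29, 25, 18, 17]
dequeue() returns 29 -> [25, 18, 17]
dequeue() returns 25 -> [18, 17]
Final queue (front to back): [18, 17]


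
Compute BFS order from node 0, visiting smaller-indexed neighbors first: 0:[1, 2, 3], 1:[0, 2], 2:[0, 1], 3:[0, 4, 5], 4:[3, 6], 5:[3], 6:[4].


BFS queue: start with [0]
Visit order: [0, 1, 2, 3, 4, 5, 6]


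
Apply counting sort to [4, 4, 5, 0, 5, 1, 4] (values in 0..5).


Count array: [1, 1, 0, 0, 3, 2]
Reconstruct: [0, 1, 4, 4, 4, 5, 5]


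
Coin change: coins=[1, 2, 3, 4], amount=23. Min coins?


dp[0]=0; dp[i]=1+min(dp[i-c] for c in coins)
...dp[18]=5, dp[19]=5, dp[20]=5, dp[21]=6, dp[22]=6, dp[23]=6
Minimum coins for 23 = 6


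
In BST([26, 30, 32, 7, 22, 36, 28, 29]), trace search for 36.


BST root = 26
Search for 36: compare at each node
Path: [26, 30, 32, 36]


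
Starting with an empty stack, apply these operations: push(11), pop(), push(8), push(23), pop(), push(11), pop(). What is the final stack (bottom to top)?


push(11) -> [11]
pop() returns 11 -> []
push(8) -> [8]
push(23) -> [8, 23]
pop() returns 23 -> [8]
push(11) -> [8, 11]
pop() returns 11 -> [8]
Final stack (bottom to top): [8]


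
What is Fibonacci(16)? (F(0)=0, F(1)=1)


F(n)=F(n-1)+F(n-2)
...F(14)=377, F(15)=610, F(16)=987


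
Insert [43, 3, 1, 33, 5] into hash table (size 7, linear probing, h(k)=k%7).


Insertions: 43->slot 1; 3->slot 3; 1->slot 2; 33->slot 5; 5->slot 6
Table: [None, 43, 1, 3, None, 33, 5]


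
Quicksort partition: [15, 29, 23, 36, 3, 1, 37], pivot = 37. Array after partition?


Elements <= 37 go left of pivot.
Result: [15, 29, 23, 36, 3, 1, 37], pivot at index 6


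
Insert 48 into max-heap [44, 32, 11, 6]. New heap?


Append 48: [44, 32, 11, 6, 48]
Bubble up: swap idx 4(48) with idx 1(32); swap idx 1(48) with idx 0(44)
Result: [48, 44, 11, 6, 32]


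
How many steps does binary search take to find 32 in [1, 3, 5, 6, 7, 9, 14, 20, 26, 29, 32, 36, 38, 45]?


Search for 32:
[0,13] mid=6 arr[6]=14
[7,13] mid=10 arr[10]=32
Total: 2 comparisons


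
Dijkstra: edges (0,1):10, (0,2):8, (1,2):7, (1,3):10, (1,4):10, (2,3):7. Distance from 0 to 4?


Dijkstra from 0:
Distances: {0: 0, 1: 10, 2: 8, 3: 15, 4: 20}
Shortest distance to 4 = 20, path = [0, 1, 4]


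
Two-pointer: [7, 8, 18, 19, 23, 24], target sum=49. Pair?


Two pointers: lo=0, hi=5
No pair sums to 49


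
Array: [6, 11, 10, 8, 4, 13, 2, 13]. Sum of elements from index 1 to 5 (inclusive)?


Prefix sums: [0, 6, 17, 27, 35, 39, 52, 54, 67]
Sum[1..5] = prefix[6] - prefix[1] = 52 - 6 = 46


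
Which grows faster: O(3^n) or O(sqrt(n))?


sublinear grows slower than exponential (base 3)
O(sqrt(n)) is asymptotically smaller; O(3^n) grows faster


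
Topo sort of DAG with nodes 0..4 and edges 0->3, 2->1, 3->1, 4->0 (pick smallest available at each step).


Kahn's algorithm, process smallest node first
Order: [2, 4, 0, 3, 1]


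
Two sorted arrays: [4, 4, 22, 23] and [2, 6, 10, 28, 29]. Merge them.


Compare heads, take smaller each step.
Merged: [2, 4, 4, 6, 10, 22, 23, 28, 29]


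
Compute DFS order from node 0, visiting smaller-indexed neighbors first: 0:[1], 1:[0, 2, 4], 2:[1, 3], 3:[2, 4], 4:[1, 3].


DFS stack-based: start with [0]
Visit order: [0, 1, 2, 3, 4]


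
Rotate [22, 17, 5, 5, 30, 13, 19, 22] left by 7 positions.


Left rotate by 7: [22, 22, 17, 5, 5, 30, 13, 19]


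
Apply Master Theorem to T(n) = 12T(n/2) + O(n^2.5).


a=12, b=2, c=2.5. log_2(12)=3.585 > c=2.5. Case 1: O(n^log_b(a)) = O(n^3.585)
Complexity: O(n^3.585)


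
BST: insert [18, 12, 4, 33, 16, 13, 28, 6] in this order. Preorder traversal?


Root = 18; build tree by BST insertion.
Preorder traversal: [18, 12, 4, 6, 16, 13, 33, 28]


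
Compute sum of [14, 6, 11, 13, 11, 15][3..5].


Prefix sums: [0, 14, 20, 31, 44, 55, 70]
Sum[3..5] = prefix[6] - prefix[3] = 70 - 31 = 39


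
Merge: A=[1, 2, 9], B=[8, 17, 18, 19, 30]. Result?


Compare heads, take smaller each step.
Merged: [1, 2, 8, 9, 17, 18, 19, 30]


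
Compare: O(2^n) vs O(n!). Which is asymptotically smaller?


exponential grows slower than factorial
O(2^n) is asymptotically smaller; O(n!) grows faster


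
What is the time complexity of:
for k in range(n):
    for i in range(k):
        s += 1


Per nesting level: O(n) * O(n) [triangular over k] = O(n^2)
Complexity: O(n^2)


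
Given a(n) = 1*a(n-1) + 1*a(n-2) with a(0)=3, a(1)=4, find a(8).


Build bottom-up:
...a(6)=47, a(7)=76, a(8)=1*76+1*47=123


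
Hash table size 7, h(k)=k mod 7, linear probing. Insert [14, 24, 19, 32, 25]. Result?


Insertions: 14->slot 0; 24->slot 3; 19->slot 5; 32->slot 4; 25->slot 6
Table: [14, None, None, 24, 32, 19, 25]


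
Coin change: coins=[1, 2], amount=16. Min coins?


dp[0]=0; dp[i]=1+min(dp[i-c] for c in coins)
...dp[11]=6, dp[12]=6, dp[13]=7, dp[14]=7, dp[15]=8, dp[16]=8
Minimum coins for 16 = 8


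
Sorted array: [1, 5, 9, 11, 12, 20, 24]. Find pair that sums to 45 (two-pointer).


Two pointers: lo=0, hi=6
No pair sums to 45


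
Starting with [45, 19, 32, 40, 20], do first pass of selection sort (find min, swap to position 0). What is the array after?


After one pass: [19, 45, 32, 40, 20]


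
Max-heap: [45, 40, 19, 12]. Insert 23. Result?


Append 23: [45, 40, 19, 12, 23]
Bubble up: no swaps needed
Result: [45, 40, 19, 12, 23]


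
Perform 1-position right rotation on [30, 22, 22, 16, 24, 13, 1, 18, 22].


Right rotate by 1: [22, 30, 22, 22, 16, 24, 13, 1, 18]


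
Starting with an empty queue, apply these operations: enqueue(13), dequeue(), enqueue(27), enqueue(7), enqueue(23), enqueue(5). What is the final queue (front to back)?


enqueue(13) -> [13]
dequeue() returns 13 -> []
enqueue(27) -> [27]
enqueue(7) -> [27, 7]
enqueue(23) -> [27, 7, 23]
enqueue(5) -> [27, 7, 23, 5]
Final queue (front to back): [27, 7, 23, 5]


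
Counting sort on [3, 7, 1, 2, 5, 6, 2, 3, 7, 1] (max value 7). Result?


Count array: [0, 2, 2, 2, 0, 1, 1, 2]
Reconstruct: [1, 1, 2, 2, 3, 3, 5, 6, 7, 7]


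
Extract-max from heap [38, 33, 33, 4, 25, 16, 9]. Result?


Max = 38
Replace root with last, heapify down
Resulting heap: [33, 25, 33, 4, 9, 16]


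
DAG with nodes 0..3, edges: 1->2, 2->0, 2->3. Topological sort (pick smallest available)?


Kahn's algorithm, process smallest node first
Order: [1, 2, 0, 3]


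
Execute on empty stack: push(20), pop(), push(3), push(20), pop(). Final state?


push(20) -> [20]
pop() returns 20 -> []
push(3) -> [3]
push(20) -> [3, 20]
pop() returns 20 -> [3]
Final stack (bottom to top): [3]


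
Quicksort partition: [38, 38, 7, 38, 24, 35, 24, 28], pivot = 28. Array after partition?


Elements <= 28 go left of pivot.
Result: [7, 24, 24, 28, 38, 35, 38, 38], pivot at index 3


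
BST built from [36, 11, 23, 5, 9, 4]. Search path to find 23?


BST root = 36
Search for 23: compare at each node
Path: [36, 11, 23]


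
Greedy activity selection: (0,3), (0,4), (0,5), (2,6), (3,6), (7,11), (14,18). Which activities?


Greedy: pick earliest-ending, then skip overlaps.
Selected (4 activities): [(0, 3), (3, 6), (7, 11), (14, 18)]


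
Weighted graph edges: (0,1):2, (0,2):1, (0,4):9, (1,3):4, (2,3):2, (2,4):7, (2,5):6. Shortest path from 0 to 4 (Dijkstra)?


Dijkstra from 0:
Distances: {0: 0, 1: 2, 2: 1, 3: 3, 4: 8, 5: 7}
Shortest distance to 4 = 8, path = [0, 2, 4]


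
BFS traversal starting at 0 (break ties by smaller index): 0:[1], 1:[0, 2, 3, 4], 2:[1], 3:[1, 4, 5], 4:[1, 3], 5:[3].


BFS queue: start with [0]
Visit order: [0, 1, 2, 3, 4, 5]


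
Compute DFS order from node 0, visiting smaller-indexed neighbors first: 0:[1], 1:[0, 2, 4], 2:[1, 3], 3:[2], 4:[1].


DFS stack-based: start with [0]
Visit order: [0, 1, 2, 3, 4]


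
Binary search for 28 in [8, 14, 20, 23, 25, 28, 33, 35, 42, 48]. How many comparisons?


Search for 28:
[0,9] mid=4 arr[4]=25
[5,9] mid=7 arr[7]=35
[5,6] mid=5 arr[5]=28
Total: 3 comparisons


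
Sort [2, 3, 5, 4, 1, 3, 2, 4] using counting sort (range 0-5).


Count array: [0, 1, 2, 2, 2, 1]
Reconstruct: [1, 2, 2, 3, 3, 4, 4, 5]


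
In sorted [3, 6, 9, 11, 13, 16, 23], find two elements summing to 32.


Two pointers: lo=0, hi=6
Found pair: (9, 23) summing to 32


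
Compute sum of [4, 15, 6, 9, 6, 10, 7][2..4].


Prefix sums: [0, 4, 19, 25, 34, 40, 50, 57]
Sum[2..4] = prefix[5] - prefix[2] = 40 - 19 = 21


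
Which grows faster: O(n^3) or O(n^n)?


cubic grows slower than n^n
O(n^3) is asymptotically smaller; O(n^n) grows faster


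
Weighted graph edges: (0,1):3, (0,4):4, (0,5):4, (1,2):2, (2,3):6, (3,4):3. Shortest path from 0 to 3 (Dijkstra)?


Dijkstra from 0:
Distances: {0: 0, 1: 3, 2: 5, 3: 7, 4: 4, 5: 4}
Shortest distance to 3 = 7, path = [0, 4, 3]


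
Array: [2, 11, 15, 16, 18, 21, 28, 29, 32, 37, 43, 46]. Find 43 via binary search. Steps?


Search for 43:
[0,11] mid=5 arr[5]=21
[6,11] mid=8 arr[8]=32
[9,11] mid=10 arr[10]=43
Total: 3 comparisons


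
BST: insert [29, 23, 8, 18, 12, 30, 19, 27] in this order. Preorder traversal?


Root = 29; build tree by BST insertion.
Preorder traversal: [29, 23, 8, 18, 12, 19, 27, 30]


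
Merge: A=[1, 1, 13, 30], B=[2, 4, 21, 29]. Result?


Compare heads, take smaller each step.
Merged: [1, 1, 2, 4, 13, 21, 29, 30]


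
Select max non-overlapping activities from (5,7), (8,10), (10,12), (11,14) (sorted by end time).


Greedy: pick earliest-ending, then skip overlaps.
Selected (3 activities): [(5, 7), (8, 10), (10, 12)]


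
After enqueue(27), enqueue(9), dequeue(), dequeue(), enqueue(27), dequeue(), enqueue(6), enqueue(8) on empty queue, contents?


enqueue(27) -> [27]
enqueue(9) -> [27, 9]
dequeue() returns 27 -> [9]
dequeue() returns 9 -> []
enqueue(27) -> [27]
dequeue() returns 27 -> []
enqueue(6) -> [6]
enqueue(8) -> [6, 8]
Final queue (front to back): [6, 8]


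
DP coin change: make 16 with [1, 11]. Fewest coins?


dp[0]=0; dp[i]=1+min(dp[i-c] for c in coins)
...dp[11]=1, dp[12]=2, dp[13]=3, dp[14]=4, dp[15]=5, dp[16]=6
Minimum coins for 16 = 6


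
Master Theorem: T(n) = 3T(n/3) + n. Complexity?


a=3, b=3, c=1. log_3(3)=1 = c=1. Case 2: O(n^c log n) = O(n log n)
Complexity: O(n log n)


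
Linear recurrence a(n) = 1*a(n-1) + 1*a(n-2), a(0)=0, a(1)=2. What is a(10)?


Build bottom-up:
...a(8)=42, a(9)=68, a(10)=1*68+1*42=110


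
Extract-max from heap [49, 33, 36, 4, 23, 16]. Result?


Max = 49
Replace root with last, heapify down
Resulting heap: [36, 33, 16, 4, 23]


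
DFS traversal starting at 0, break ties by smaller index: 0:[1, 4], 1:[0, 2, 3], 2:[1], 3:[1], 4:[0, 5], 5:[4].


DFS stack-based: start with [0]
Visit order: [0, 1, 2, 3, 4, 5]


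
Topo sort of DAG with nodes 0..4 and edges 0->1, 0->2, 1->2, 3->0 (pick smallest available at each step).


Kahn's algorithm, process smallest node first
Order: [3, 0, 1, 2, 4]


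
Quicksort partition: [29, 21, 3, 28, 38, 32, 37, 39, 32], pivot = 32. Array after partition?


Elements <= 32 go left of pivot.
Result: [29, 21, 3, 28, 32, 32, 37, 39, 38], pivot at index 5


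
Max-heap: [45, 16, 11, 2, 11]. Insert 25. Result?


Append 25: [45, 16, 11, 2, 11, 25]
Bubble up: swap idx 5(25) with idx 2(11)
Result: [45, 16, 25, 2, 11, 11]


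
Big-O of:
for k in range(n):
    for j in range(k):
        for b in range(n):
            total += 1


Per nesting level: O(n) * O(n) [triangular over k] * O(n) = O(n^3)
Complexity: O(n^3)


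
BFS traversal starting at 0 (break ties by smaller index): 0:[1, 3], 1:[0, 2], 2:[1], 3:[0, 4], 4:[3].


BFS queue: start with [0]
Visit order: [0, 1, 3, 2, 4]


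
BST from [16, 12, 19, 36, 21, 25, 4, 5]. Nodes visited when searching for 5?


BST root = 16
Search for 5: compare at each node
Path: [16, 12, 4, 5]


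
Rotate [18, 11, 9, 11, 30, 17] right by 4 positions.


Right rotate by 4: [9, 11, 30, 17, 18, 11]


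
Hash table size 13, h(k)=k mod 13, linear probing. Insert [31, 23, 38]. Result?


Insertions: 31->slot 5; 23->slot 10; 38->slot 12
Table: [None, None, None, None, None, 31, None, None, None, None, 23, None, 38]


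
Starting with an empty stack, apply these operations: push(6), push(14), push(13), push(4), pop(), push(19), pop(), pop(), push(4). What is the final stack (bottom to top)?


push(6) -> [6]
push(14) -> [6, 14]
push(13) -> [6, 14, 13]
push(4) -> [6, 14, 13, 4]
pop() returns 4 -> [6, 14, 13]
push(19) -> [6, 14, 13, 19]
pop() returns 19 -> [6, 14, 13]
pop() returns 13 -> [6, 14]
push(4) -> [6, 14, 4]
Final stack (bottom to top): [6, 14, 4]


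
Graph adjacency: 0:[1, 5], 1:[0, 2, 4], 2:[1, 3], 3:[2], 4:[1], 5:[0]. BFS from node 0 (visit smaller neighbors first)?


BFS queue: start with [0]
Visit order: [0, 1, 5, 2, 4, 3]


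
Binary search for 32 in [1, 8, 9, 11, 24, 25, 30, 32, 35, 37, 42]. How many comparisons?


Search for 32:
[0,10] mid=5 arr[5]=25
[6,10] mid=8 arr[8]=35
[6,7] mid=6 arr[6]=30
[7,7] mid=7 arr[7]=32
Total: 4 comparisons


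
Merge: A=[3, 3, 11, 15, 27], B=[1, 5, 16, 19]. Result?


Compare heads, take smaller each step.
Merged: [1, 3, 3, 5, 11, 15, 16, 19, 27]


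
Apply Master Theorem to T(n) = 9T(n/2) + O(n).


a=9, b=2, c=1. log_2(9)=3.170 > c=1. Case 1: O(n^log_b(a)) = O(n^3.170)
Complexity: O(n^3.170)


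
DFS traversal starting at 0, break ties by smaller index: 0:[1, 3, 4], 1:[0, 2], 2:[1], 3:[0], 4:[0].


DFS stack-based: start with [0]
Visit order: [0, 1, 2, 3, 4]


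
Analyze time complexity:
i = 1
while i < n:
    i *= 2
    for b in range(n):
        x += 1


Per nesting level: O(log n) * O(n) = O(n log n)
Complexity: O(n log n)


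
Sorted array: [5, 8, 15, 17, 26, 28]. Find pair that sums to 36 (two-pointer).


Two pointers: lo=0, hi=5
Found pair: (8, 28) summing to 36


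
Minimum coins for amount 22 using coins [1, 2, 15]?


dp[0]=0; dp[i]=1+min(dp[i-c] for c in coins)
...dp[17]=2, dp[18]=3, dp[19]=3, dp[20]=4, dp[21]=4, dp[22]=5
Minimum coins for 22 = 5


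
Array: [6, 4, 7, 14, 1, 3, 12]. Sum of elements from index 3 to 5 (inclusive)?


Prefix sums: [0, 6, 10, 17, 31, 32, 35, 47]
Sum[3..5] = prefix[6] - prefix[3] = 35 - 17 = 18


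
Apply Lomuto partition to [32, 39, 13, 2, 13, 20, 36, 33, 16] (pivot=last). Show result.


Elements <= 16 go left of pivot.
Result: [13, 2, 13, 16, 32, 20, 36, 33, 39], pivot at index 3


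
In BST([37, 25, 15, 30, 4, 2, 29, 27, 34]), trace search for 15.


BST root = 37
Search for 15: compare at each node
Path: [37, 25, 15]


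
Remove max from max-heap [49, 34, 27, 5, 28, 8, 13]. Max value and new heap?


Max = 49
Replace root with last, heapify down
Resulting heap: [34, 28, 27, 5, 13, 8]


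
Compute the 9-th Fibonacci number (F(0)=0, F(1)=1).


F(n)=F(n-1)+F(n-2)
...F(7)=13, F(8)=21, F(9)=34


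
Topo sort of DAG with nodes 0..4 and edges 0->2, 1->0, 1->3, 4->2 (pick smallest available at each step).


Kahn's algorithm, process smallest node first
Order: [1, 0, 3, 4, 2]


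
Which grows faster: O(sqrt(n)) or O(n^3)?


sublinear grows slower than cubic
O(sqrt(n)) is asymptotically smaller; O(n^3) grows faster


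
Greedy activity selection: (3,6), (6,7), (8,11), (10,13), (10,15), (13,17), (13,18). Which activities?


Greedy: pick earliest-ending, then skip overlaps.
Selected (4 activities): [(3, 6), (6, 7), (8, 11), (13, 17)]


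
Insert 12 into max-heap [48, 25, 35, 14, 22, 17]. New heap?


Append 12: [48, 25, 35, 14, 22, 17, 12]
Bubble up: no swaps needed
Result: [48, 25, 35, 14, 22, 17, 12]


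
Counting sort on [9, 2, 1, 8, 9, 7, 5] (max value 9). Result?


Count array: [0, 1, 1, 0, 0, 1, 0, 1, 1, 2]
Reconstruct: [1, 2, 5, 7, 8, 9, 9]


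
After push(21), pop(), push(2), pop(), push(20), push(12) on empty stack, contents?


push(21) -> [21]
pop() returns 21 -> []
push(2) -> [2]
pop() returns 2 -> []
push(20) -> [20]
push(12) -> [20, 12]
Final stack (bottom to top): [20, 12]


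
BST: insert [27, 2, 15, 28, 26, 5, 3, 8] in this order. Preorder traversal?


Root = 27; build tree by BST insertion.
Preorder traversal: [27, 2, 15, 5, 3, 8, 26, 28]


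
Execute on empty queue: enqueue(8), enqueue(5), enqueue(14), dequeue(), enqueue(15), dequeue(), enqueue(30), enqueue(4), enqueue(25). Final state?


enqueue(8) -> [8]
enqueue(5) -> [8, 5]
enqueue(14) -> [8, 5, 14]
dequeue() returns 8 -> [5, 14]
enqueue(15) -> [5, 14, 15]
dequeue() returns 5 -> [14, 15]
enqueue(30) -> [14, 15, 30]
enqueue(4) -> [14, 15, 30, 4]
enqueue(25) -> [14, 15, 30, 4, 25]
Final queue (front to back): [14, 15, 30, 4, 25]


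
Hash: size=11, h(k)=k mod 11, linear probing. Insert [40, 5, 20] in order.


Insertions: 40->slot 7; 5->slot 5; 20->slot 9
Table: [None, None, None, None, None, 5, None, 40, None, 20, None]


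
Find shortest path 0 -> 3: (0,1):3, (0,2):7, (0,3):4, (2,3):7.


Dijkstra from 0:
Distances: {0: 0, 1: 3, 2: 7, 3: 4}
Shortest distance to 3 = 4, path = [0, 3]


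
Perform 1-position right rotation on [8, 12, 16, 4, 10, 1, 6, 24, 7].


Right rotate by 1: [7, 8, 12, 16, 4, 10, 1, 6, 24]


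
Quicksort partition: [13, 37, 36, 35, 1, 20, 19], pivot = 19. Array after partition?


Elements <= 19 go left of pivot.
Result: [13, 1, 19, 35, 37, 20, 36], pivot at index 2


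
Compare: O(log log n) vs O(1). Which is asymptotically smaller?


constant grows slower than double-logarithmic
O(1) is asymptotically smaller; O(log log n) grows faster


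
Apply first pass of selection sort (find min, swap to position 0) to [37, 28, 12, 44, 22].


After one pass: [12, 28, 37, 44, 22]


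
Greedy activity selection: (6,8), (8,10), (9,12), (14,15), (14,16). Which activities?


Greedy: pick earliest-ending, then skip overlaps.
Selected (3 activities): [(6, 8), (8, 10), (14, 15)]


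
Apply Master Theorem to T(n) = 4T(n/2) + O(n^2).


a=4, b=2, c=2. log_2(4)=2 = c=2. Case 2: O(n^c log n) = O(n^2 log n)
Complexity: O(n^2 log n)


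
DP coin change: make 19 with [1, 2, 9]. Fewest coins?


dp[0]=0; dp[i]=1+min(dp[i-c] for c in coins)
...dp[14]=4, dp[15]=4, dp[16]=5, dp[17]=5, dp[18]=2, dp[19]=3
Minimum coins for 19 = 3


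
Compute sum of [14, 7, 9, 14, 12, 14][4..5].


Prefix sums: [0, 14, 21, 30, 44, 56, 70]
Sum[4..5] = prefix[6] - prefix[4] = 70 - 44 = 26


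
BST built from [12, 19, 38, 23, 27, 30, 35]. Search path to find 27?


BST root = 12
Search for 27: compare at each node
Path: [12, 19, 38, 23, 27]


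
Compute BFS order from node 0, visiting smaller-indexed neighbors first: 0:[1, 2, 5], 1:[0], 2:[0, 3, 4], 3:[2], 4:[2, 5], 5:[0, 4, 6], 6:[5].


BFS queue: start with [0]
Visit order: [0, 1, 2, 5, 3, 4, 6]


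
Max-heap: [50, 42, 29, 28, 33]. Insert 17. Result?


Append 17: [50, 42, 29, 28, 33, 17]
Bubble up: no swaps needed
Result: [50, 42, 29, 28, 33, 17]


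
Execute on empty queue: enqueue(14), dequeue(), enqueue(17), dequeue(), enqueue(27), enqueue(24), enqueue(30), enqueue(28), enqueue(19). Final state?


enqueue(14) -> [14]
dequeue() returns 14 -> []
enqueue(17) -> [17]
dequeue() returns 17 -> []
enqueue(27) -> [27]
enqueue(24) -> [27, 24]
enqueue(30) -> [27, 24, 30]
enqueue(28) -> [27, 24, 30, 28]
enqueue(19) -> [27, 24, 30, 28, 19]
Final queue (front to back): [27, 24, 30, 28, 19]


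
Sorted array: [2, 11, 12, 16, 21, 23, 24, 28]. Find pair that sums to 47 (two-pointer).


Two pointers: lo=0, hi=7
Found pair: (23, 24) summing to 47


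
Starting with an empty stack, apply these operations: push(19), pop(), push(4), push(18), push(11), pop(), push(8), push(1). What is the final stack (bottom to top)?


push(19) -> [19]
pop() returns 19 -> []
push(4) -> [4]
push(18) -> [4, 18]
push(11) -> [4, 18, 11]
pop() returns 11 -> [4, 18]
push(8) -> [4, 18, 8]
push(1) -> [4, 18, 8, 1]
Final stack (bottom to top): [4, 18, 8, 1]


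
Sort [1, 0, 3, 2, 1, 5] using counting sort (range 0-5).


Count array: [1, 2, 1, 1, 0, 1]
Reconstruct: [0, 1, 1, 2, 3, 5]


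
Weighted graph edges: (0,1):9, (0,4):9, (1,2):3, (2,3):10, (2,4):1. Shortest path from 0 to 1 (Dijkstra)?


Dijkstra from 0:
Distances: {0: 0, 1: 9, 2: 10, 3: 20, 4: 9}
Shortest distance to 1 = 9, path = [0, 1]


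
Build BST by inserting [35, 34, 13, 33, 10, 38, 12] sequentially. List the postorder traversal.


Root = 35; build tree by BST insertion.
Postorder traversal: [12, 10, 33, 13, 34, 38, 35]


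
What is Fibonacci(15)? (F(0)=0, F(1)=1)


F(n)=F(n-1)+F(n-2)
...F(13)=233, F(14)=377, F(15)=610


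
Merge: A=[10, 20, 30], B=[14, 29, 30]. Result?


Compare heads, take smaller each step.
Merged: [10, 14, 20, 29, 30, 30]


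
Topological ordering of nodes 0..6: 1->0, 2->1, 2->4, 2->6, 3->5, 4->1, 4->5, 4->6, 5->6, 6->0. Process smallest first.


Kahn's algorithm, process smallest node first
Order: [2, 3, 4, 1, 5, 6, 0]


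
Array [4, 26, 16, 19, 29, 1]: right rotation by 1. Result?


Right rotate by 1: [1, 4, 26, 16, 19, 29]


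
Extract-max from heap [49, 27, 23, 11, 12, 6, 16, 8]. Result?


Max = 49
Replace root with last, heapify down
Resulting heap: [27, 12, 23, 11, 8, 6, 16]


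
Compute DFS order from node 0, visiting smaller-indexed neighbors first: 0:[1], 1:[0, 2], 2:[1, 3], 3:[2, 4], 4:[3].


DFS stack-based: start with [0]
Visit order: [0, 1, 2, 3, 4]


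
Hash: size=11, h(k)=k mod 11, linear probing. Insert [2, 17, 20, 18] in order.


Insertions: 2->slot 2; 17->slot 6; 20->slot 9; 18->slot 7
Table: [None, None, 2, None, None, None, 17, 18, None, 20, None]


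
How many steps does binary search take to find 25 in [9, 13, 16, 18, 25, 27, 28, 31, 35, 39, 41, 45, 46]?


Search for 25:
[0,12] mid=6 arr[6]=28
[0,5] mid=2 arr[2]=16
[3,5] mid=4 arr[4]=25
Total: 3 comparisons


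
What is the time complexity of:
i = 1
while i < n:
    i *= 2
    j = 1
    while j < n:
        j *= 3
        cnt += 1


Per nesting level: O(log n) * O(log n) = O((log n)^2)
Complexity: O((log n)^2)


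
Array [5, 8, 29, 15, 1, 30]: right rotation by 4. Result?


Right rotate by 4: [29, 15, 1, 30, 5, 8]


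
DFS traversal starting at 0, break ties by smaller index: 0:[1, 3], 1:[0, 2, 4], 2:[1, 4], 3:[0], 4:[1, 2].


DFS stack-based: start with [0]
Visit order: [0, 1, 2, 4, 3]


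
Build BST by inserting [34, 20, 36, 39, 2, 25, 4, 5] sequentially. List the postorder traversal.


Root = 34; build tree by BST insertion.
Postorder traversal: [5, 4, 2, 25, 20, 39, 36, 34]


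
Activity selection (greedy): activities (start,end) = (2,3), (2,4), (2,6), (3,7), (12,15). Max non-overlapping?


Greedy: pick earliest-ending, then skip overlaps.
Selected (3 activities): [(2, 3), (3, 7), (12, 15)]


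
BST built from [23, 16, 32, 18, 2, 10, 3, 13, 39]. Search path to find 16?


BST root = 23
Search for 16: compare at each node
Path: [23, 16]


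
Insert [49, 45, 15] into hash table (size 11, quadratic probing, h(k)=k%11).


Insertions: 49->slot 5; 45->slot 1; 15->slot 4
Table: [None, 45, None, None, 15, 49, None, None, None, None, None]


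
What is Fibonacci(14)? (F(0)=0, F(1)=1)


F(n)=F(n-1)+F(n-2)
...F(12)=144, F(13)=233, F(14)=377


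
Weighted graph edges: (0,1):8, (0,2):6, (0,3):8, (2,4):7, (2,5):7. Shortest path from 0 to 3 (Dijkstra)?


Dijkstra from 0:
Distances: {0: 0, 1: 8, 2: 6, 3: 8, 4: 13, 5: 13}
Shortest distance to 3 = 8, path = [0, 3]


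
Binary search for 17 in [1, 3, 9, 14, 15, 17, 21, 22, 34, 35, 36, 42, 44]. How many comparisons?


Search for 17:
[0,12] mid=6 arr[6]=21
[0,5] mid=2 arr[2]=9
[3,5] mid=4 arr[4]=15
[5,5] mid=5 arr[5]=17
Total: 4 comparisons


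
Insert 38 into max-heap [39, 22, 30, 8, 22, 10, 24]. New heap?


Append 38: [39, 22, 30, 8, 22, 10, 24, 38]
Bubble up: swap idx 7(38) with idx 3(8); swap idx 3(38) with idx 1(22)
Result: [39, 38, 30, 22, 22, 10, 24, 8]


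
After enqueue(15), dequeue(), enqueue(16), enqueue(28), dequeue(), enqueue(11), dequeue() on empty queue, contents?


enqueue(15) -> [15]
dequeue() returns 15 -> []
enqueue(16) -> [16]
enqueue(28) -> [16, 28]
dequeue() returns 16 -> [28]
enqueue(11) -> [28, 11]
dequeue() returns 28 -> [11]
Final queue (front to back): [11]


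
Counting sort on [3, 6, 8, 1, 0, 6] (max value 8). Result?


Count array: [1, 1, 0, 1, 0, 0, 2, 0, 1]
Reconstruct: [0, 1, 3, 6, 6, 8]


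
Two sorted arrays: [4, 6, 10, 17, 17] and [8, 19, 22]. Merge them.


Compare heads, take smaller each step.
Merged: [4, 6, 8, 10, 17, 17, 19, 22]


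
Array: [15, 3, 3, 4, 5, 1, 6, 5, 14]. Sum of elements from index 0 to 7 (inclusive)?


Prefix sums: [0, 15, 18, 21, 25, 30, 31, 37, 42, 56]
Sum[0..7] = prefix[8] - prefix[0] = 42 - 0 = 42


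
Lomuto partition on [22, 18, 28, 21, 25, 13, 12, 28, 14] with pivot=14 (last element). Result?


Elements <= 14 go left of pivot.
Result: [13, 12, 14, 21, 25, 22, 18, 28, 28], pivot at index 2


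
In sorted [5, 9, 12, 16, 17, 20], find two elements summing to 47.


Two pointers: lo=0, hi=5
No pair sums to 47


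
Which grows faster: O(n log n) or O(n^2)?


linearithmic grows slower than quadratic
O(n log n) is asymptotically smaller; O(n^2) grows faster


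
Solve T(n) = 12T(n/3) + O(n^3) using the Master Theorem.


a=12, b=3, c=3. log_3(12)=2.262 < c=3. Case 3: O(n^c) = O(n^3)
Complexity: O(n^3)


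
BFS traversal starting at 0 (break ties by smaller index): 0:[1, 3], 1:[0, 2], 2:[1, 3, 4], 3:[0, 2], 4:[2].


BFS queue: start with [0]
Visit order: [0, 1, 3, 2, 4]


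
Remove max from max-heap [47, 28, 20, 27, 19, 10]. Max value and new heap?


Max = 47
Replace root with last, heapify down
Resulting heap: [28, 27, 20, 10, 19]


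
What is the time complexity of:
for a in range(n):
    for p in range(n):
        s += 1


Per nesting level: O(n) * O(n) = O(n^2)
Complexity: O(n^2)


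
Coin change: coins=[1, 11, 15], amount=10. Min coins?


dp[0]=0; dp[i]=1+min(dp[i-c] for c in coins)
...dp[5]=5, dp[6]=6, dp[7]=7, dp[8]=8, dp[9]=9, dp[10]=10
Minimum coins for 10 = 10


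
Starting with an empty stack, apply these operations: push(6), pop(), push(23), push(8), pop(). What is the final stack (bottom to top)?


push(6) -> [6]
pop() returns 6 -> []
push(23) -> [23]
push(8) -> [23, 8]
pop() returns 8 -> [23]
Final stack (bottom to top): [23]


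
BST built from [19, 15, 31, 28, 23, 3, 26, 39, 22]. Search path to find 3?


BST root = 19
Search for 3: compare at each node
Path: [19, 15, 3]


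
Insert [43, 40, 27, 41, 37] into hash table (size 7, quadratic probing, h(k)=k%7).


Insertions: 43->slot 1; 40->slot 5; 27->slot 6; 41->slot 0; 37->slot 2
Table: [41, 43, 37, None, None, 40, 27]


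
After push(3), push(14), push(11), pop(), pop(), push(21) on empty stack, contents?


push(3) -> [3]
push(14) -> [3, 14]
push(11) -> [3, 14, 11]
pop() returns 11 -> [3, 14]
pop() returns 14 -> [3]
push(21) -> [3, 21]
Final stack (bottom to top): [3, 21]


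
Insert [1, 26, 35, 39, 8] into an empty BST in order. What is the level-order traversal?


Root = 1; build tree by BST insertion.
Level-Order traversal: [1, 26, 8, 35, 39]


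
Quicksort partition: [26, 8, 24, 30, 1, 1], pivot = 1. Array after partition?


Elements <= 1 go left of pivot.
Result: [1, 1, 24, 30, 26, 8], pivot at index 1


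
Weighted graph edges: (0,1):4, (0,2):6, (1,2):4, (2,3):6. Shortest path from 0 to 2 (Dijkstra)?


Dijkstra from 0:
Distances: {0: 0, 1: 4, 2: 6, 3: 12}
Shortest distance to 2 = 6, path = [0, 2]


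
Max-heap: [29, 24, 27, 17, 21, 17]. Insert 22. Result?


Append 22: [29, 24, 27, 17, 21, 17, 22]
Bubble up: no swaps needed
Result: [29, 24, 27, 17, 21, 17, 22]


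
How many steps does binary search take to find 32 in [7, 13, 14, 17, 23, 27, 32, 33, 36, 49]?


Search for 32:
[0,9] mid=4 arr[4]=23
[5,9] mid=7 arr[7]=33
[5,6] mid=5 arr[5]=27
[6,6] mid=6 arr[6]=32
Total: 4 comparisons


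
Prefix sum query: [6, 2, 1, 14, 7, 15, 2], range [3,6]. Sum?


Prefix sums: [0, 6, 8, 9, 23, 30, 45, 47]
Sum[3..6] = prefix[7] - prefix[3] = 47 - 9 = 38
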